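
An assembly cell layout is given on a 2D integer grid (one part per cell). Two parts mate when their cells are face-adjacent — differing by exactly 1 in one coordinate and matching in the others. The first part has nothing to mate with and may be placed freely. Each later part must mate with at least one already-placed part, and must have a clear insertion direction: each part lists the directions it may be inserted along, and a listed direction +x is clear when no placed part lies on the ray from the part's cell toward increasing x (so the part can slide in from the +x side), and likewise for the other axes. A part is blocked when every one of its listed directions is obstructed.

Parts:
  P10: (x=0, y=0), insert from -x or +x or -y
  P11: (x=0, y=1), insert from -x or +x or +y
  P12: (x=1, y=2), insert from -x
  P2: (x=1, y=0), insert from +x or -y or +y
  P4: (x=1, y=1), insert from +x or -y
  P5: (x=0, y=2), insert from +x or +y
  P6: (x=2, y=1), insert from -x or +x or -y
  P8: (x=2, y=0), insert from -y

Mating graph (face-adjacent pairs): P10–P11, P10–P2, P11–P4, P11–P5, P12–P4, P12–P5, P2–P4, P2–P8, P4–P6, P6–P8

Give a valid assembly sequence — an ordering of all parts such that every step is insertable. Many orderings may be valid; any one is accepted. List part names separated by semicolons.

1. P10@(0, 0) [-x clear] — {P10}
2. P2@(1, 0) [+x clear] — {P10, P2}
3. P4@(1, 1) [+x clear] — {P10, P2, P4}
4. P12@(1, 2) [-x clear] — {P10, P12, P2, P4}
5. P11@(0, 1) [-x clear] — {P10, P11, P12, P2, P4}
6. P5@(0, 2) [+y clear] — {P10, P11, P12, P2, P4, P5}
7. P6@(2, 1) [+x clear] — {P10, P11, P12, P2, P4, P5, P6}
8. P8@(2, 0) [-y clear] — {P10, P11, P12, P2, P4, P5, P6, P8}

P10; P2; P4; P12; P11; P5; P6; P8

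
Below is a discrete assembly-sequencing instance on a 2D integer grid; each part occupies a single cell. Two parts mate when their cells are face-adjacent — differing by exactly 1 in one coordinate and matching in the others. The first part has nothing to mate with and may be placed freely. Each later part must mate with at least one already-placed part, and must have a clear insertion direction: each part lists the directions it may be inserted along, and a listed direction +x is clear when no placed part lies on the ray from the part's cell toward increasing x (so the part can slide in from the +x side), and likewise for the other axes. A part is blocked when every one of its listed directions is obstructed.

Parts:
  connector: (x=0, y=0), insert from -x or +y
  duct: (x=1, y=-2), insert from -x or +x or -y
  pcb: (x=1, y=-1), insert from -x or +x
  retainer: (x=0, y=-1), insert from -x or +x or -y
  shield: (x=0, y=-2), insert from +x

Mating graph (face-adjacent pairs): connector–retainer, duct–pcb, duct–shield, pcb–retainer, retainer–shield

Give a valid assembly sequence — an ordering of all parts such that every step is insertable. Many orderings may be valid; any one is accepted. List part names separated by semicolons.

connector; retainer; shield; pcb; duct

1. connector@(0, 0) [-x clear] — {connector}
2. retainer@(0, -1) [-x clear] — {connector, retainer}
3. shield@(0, -2) [+x clear] — {connector, retainer, shield}
4. pcb@(1, -1) [+x clear] — {connector, pcb, retainer, shield}
5. duct@(1, -2) [+x clear] — {connector, duct, pcb, retainer, shield}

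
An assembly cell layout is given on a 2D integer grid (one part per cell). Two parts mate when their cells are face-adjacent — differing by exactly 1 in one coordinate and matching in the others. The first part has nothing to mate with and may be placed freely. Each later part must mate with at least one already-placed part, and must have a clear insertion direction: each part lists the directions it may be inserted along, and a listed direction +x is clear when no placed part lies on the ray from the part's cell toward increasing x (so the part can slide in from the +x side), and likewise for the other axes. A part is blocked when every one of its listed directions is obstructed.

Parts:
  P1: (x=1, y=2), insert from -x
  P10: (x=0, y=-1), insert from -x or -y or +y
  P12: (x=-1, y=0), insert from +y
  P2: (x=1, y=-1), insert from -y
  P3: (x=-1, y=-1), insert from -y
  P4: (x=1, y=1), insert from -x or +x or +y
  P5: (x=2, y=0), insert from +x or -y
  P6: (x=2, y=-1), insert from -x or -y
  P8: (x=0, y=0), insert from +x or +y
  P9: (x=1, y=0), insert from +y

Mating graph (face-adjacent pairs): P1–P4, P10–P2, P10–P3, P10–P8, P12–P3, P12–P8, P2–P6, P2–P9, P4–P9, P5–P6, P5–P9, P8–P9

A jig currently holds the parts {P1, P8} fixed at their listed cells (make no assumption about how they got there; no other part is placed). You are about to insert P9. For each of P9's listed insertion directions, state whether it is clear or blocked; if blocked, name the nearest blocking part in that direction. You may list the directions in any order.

+y: blocked by P1

+y: nearest on ray is P1@(1, 2) ⇒ blocked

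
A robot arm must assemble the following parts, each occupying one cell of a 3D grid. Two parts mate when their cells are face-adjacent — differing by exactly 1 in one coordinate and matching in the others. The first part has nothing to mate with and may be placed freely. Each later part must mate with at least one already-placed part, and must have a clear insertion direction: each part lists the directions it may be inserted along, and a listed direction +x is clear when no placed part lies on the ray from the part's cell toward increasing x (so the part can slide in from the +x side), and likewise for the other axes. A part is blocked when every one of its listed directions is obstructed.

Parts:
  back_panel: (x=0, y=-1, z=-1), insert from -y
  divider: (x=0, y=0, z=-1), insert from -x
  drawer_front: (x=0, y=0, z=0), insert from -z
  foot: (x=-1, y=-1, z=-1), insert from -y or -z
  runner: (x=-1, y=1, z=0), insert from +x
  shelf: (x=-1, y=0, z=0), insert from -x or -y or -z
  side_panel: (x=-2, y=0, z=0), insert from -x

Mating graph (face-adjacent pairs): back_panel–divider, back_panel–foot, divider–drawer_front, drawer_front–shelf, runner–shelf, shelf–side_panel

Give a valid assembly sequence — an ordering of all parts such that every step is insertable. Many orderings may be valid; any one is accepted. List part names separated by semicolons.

1. side_panel@(-2, 0, 0) [-x clear] — {side_panel}
2. shelf@(-1, 0, 0) [-y clear] — {shelf, side_panel}
3. runner@(-1, 1, 0) [+x clear] — {runner, shelf, side_panel}
4. drawer_front@(0, 0, 0) [-z clear] — {drawer_front, runner, shelf, side_panel}
5. divider@(0, 0, -1) [-x clear] — {divider, drawer_front, runner, shelf, side_panel}
6. back_panel@(0, -1, -1) [-y clear] — {back_panel, divider, drawer_front, runner, shelf, side_panel}
7. foot@(-1, -1, -1) [-y clear] — {back_panel, divider, drawer_front, foot, runner, shelf, side_panel}

side_panel; shelf; runner; drawer_front; divider; back_panel; foot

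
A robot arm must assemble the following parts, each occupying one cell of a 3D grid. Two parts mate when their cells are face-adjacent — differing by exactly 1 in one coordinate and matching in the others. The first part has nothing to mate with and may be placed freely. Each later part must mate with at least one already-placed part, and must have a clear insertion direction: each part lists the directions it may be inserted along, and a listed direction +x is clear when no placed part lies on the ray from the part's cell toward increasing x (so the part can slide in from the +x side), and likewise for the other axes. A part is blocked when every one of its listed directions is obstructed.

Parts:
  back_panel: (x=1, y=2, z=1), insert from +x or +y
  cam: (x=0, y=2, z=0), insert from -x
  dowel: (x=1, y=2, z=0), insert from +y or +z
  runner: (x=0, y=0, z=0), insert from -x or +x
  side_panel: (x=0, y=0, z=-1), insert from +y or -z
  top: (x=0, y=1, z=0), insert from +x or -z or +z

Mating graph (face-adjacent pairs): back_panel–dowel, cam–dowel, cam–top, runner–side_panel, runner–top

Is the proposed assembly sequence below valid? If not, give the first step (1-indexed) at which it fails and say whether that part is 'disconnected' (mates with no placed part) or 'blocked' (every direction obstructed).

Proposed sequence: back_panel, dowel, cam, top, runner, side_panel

1. back_panel@(1, 2, 1) [+x clear] — {back_panel}
2. dowel@(1, 2, 0) [+y clear] — {back_panel, dowel}
3. cam@(0, 2, 0) [-x clear] — {back_panel, cam, dowel}
4. top@(0, 1, 0) [+x clear] — {back_panel, cam, dowel, top}
5. runner@(0, 0, 0) [-x clear] — {back_panel, cam, dowel, runner, top}
6. side_panel@(0, 0, -1) [+y clear] — {back_panel, cam, dowel, runner, side_panel, top}

Valid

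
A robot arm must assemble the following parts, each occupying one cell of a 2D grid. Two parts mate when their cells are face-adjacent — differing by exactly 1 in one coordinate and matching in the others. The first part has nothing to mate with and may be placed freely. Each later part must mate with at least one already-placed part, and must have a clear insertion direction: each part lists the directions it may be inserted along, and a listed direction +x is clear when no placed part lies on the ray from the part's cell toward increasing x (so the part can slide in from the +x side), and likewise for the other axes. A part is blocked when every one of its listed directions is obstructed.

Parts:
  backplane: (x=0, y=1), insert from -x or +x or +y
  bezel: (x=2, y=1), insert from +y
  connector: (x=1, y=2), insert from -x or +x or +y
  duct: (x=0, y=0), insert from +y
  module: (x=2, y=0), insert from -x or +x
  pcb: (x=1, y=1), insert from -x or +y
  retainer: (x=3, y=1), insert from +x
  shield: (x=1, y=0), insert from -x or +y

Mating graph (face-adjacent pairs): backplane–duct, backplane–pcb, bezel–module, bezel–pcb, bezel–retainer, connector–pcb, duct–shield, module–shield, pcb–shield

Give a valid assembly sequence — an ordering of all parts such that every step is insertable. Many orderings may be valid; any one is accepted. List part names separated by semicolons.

shield; module; bezel; pcb; duct; retainer; backplane; connector

1. shield@(1, 0) [-x clear] — {shield}
2. module@(2, 0) [+x clear] — {module, shield}
3. bezel@(2, 1) [+y clear] — {bezel, module, shield}
4. pcb@(1, 1) [-x clear] — {bezel, module, pcb, shield}
5. duct@(0, 0) [+y clear] — {bezel, duct, module, pcb, shield}
6. retainer@(3, 1) [+x clear] — {bezel, duct, module, pcb, retainer, shield}
7. backplane@(0, 1) [-x clear] — {backplane, bezel, duct, module, pcb, retainer, shield}
8. connector@(1, 2) [-x clear] — {backplane, bezel, connector, duct, module, pcb, retainer, shield}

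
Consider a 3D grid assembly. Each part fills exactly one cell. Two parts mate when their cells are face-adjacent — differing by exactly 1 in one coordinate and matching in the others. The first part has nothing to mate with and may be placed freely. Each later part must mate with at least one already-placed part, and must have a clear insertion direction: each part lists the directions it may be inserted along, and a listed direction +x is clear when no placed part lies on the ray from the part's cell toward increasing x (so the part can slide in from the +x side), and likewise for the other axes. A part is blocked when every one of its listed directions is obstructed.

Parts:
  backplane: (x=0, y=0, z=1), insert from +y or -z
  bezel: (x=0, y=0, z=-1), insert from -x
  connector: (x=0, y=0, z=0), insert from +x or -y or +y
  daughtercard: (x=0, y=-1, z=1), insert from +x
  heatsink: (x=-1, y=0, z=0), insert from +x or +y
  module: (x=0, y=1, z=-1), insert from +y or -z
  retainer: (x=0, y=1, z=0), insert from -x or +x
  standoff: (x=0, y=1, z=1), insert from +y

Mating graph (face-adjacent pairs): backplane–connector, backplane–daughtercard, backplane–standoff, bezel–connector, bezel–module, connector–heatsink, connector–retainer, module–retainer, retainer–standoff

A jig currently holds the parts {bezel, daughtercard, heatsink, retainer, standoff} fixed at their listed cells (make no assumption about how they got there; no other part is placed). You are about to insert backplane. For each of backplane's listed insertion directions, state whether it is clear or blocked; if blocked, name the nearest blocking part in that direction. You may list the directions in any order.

+y: blocked by standoff; -z: blocked by bezel

+y: nearest on ray is standoff@(0, 1, 1) ⇒ blocked
-z: nearest on ray is bezel@(0, 0, -1) ⇒ blocked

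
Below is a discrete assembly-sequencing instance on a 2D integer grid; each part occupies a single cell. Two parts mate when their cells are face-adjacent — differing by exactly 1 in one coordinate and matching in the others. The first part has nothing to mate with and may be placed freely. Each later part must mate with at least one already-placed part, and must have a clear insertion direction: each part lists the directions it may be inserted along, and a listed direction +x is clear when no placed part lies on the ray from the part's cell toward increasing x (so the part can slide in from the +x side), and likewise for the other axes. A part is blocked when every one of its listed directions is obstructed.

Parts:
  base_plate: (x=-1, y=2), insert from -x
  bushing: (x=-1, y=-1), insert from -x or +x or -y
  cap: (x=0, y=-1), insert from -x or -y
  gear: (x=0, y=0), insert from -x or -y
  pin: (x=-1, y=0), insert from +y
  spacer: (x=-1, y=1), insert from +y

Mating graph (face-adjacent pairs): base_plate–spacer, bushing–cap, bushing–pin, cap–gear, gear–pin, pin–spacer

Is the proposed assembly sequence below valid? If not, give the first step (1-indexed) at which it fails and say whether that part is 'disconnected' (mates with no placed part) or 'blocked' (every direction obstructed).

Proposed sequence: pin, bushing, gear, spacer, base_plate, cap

1. pin@(-1, 0) [+y clear] — {pin}
2. bushing@(-1, -1) [-x clear] — {bushing, pin}
3. gear@(0, 0) [-y clear] — {bushing, gear, pin}
4. spacer@(-1, 1) [+y clear] — {bushing, gear, pin, spacer}
5. base_plate@(-1, 2) [-x clear] — {base_plate, bushing, gear, pin, spacer}
6. cap@(0, -1) [-y clear] — {base_plate, bushing, cap, gear, pin, spacer}

Valid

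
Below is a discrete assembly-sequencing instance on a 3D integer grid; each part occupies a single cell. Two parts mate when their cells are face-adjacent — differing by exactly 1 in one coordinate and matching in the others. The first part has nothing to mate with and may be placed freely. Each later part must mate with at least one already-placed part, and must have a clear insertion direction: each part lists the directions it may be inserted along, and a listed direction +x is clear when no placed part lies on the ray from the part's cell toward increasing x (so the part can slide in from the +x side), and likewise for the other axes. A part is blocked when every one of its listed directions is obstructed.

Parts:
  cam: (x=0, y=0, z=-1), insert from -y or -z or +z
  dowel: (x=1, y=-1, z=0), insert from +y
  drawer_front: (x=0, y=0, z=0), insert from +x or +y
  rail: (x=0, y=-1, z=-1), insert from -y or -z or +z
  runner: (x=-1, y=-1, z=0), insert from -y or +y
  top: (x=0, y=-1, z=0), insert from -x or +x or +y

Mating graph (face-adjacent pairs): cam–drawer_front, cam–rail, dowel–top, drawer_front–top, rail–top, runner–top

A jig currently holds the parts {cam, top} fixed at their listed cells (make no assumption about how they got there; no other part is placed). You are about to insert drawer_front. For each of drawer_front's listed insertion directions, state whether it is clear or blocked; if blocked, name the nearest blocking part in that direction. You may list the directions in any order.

+x: clear; +y: clear

+x: ray from drawer_front(0, 0, 0) has no placed part ⇒ clear
+y: ray from drawer_front(0, 0, 0) has no placed part ⇒ clear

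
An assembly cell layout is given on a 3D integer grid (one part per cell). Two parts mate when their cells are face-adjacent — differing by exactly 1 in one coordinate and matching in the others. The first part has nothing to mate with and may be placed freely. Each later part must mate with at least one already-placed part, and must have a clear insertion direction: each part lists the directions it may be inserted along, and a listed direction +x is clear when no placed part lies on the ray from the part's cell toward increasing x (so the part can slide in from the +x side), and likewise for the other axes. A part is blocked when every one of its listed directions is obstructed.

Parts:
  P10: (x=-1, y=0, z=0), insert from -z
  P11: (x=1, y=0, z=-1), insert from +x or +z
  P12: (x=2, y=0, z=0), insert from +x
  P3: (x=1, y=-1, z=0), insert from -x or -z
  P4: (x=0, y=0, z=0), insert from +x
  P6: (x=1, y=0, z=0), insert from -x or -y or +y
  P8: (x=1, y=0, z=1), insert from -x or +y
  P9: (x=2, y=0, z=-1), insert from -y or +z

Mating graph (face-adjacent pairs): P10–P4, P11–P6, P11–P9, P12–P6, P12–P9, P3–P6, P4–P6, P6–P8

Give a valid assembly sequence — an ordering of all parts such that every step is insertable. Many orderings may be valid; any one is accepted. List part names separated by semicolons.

P4; P6; P3; P11; P10; P8; P9; P12

1. P4@(0, 0, 0) [+x clear] — {P4}
2. P6@(1, 0, 0) [-y clear] — {P4, P6}
3. P3@(1, -1, 0) [-x clear] — {P3, P4, P6}
4. P11@(1, 0, -1) [+x clear] — {P11, P3, P4, P6}
5. P10@(-1, 0, 0) [-z clear] — {P10, P11, P3, P4, P6}
6. P8@(1, 0, 1) [-x clear] — {P10, P11, P3, P4, P6, P8}
7. P9@(2, 0, -1) [-y clear] — {P10, P11, P3, P4, P6, P8, P9}
8. P12@(2, 0, 0) [+x clear] — {P10, P11, P12, P3, P4, P6, P8, P9}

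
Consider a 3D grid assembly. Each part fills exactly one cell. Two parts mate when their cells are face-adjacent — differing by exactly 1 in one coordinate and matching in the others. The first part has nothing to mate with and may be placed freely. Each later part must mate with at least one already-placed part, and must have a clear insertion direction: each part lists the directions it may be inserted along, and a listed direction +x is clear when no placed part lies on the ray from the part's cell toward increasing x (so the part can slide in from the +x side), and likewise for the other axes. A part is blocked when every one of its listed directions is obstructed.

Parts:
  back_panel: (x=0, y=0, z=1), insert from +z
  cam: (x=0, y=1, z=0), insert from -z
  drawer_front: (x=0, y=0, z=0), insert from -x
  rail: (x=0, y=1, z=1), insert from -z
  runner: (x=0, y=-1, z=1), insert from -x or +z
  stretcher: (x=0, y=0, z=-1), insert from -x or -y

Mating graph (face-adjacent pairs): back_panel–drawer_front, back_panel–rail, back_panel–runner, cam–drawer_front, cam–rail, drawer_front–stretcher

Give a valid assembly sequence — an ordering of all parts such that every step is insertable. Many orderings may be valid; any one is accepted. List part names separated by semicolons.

stretcher; drawer_front; back_panel; rail; runner; cam

1. stretcher@(0, 0, -1) [-x clear] — {stretcher}
2. drawer_front@(0, 0, 0) [-x clear] — {drawer_front, stretcher}
3. back_panel@(0, 0, 1) [+z clear] — {back_panel, drawer_front, stretcher}
4. rail@(0, 1, 1) [-z clear] — {back_panel, drawer_front, rail, stretcher}
5. runner@(0, -1, 1) [-x clear] — {back_panel, drawer_front, rail, runner, stretcher}
6. cam@(0, 1, 0) [-z clear] — {back_panel, cam, drawer_front, rail, runner, stretcher}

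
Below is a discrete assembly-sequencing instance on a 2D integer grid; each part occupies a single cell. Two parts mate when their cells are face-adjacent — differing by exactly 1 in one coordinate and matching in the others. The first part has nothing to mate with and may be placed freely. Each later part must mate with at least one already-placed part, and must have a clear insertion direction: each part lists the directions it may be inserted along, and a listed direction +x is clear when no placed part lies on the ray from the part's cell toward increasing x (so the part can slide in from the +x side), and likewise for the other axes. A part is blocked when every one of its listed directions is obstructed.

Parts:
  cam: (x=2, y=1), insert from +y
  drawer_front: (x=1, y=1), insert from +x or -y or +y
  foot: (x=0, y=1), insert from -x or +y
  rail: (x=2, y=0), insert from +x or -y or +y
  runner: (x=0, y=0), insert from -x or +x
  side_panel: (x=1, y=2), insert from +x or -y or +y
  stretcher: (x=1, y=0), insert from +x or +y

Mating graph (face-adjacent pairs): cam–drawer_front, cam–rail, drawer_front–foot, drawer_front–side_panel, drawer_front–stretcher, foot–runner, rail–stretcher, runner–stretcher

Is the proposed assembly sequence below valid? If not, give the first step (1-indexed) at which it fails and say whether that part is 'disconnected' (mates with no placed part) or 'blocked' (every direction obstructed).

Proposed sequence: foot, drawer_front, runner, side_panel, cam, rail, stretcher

1. foot@(0, 1) [-x clear] — {foot}
2. drawer_front@(1, 1) [+x clear] — {drawer_front, foot}
3. runner@(0, 0) [-x clear] — {drawer_front, foot, runner}
4. side_panel@(1, 2) [+x clear] — {drawer_front, foot, runner, side_panel}
5. cam@(2, 1) [+y clear] — {cam, drawer_front, foot, runner, side_panel}
6. rail@(2, 0) [+x clear] — {cam, drawer_front, foot, rail, runner, side_panel}
7. stretcher@(1, 0) — +x/+y all obstructed ⇒ blocked

Invalid at step 7 (blocked)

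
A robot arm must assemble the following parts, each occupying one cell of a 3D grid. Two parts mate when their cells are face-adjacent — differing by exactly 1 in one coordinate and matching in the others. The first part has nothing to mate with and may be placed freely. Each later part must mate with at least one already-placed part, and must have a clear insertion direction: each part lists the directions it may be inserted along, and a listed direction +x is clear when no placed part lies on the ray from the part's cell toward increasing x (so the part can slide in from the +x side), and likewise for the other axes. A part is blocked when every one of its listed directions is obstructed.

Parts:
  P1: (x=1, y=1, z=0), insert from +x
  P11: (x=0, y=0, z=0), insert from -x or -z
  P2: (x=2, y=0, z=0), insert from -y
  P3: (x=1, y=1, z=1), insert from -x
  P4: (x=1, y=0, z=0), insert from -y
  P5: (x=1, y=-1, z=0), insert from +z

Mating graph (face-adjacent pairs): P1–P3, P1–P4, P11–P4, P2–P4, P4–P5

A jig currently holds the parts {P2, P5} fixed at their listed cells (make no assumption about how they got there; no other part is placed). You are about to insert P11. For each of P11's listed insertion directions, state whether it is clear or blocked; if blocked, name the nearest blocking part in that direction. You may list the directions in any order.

-x: clear; -z: clear

-x: ray from P11(0, 0, 0) has no placed part ⇒ clear
-z: ray from P11(0, 0, 0) has no placed part ⇒ clear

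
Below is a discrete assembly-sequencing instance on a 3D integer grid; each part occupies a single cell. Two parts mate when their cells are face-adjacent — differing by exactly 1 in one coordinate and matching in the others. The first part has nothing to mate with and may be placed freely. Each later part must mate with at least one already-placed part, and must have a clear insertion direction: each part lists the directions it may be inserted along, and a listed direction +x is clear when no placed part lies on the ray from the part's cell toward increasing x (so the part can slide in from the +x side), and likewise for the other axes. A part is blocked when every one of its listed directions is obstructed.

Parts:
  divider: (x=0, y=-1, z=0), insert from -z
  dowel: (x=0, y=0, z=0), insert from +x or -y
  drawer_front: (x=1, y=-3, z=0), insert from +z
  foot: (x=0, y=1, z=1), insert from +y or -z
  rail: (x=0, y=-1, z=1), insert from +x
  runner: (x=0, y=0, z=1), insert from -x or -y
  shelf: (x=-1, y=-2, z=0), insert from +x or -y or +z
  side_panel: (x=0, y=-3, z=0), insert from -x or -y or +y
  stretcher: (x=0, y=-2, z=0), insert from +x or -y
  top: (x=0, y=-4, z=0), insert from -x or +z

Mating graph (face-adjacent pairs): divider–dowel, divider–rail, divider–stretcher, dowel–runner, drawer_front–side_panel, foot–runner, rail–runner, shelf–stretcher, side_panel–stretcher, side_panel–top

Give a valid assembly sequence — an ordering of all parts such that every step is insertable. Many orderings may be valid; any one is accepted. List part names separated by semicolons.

1. side_panel@(0, -3, 0) [-x clear] — {side_panel}
2. stretcher@(0, -2, 0) [+x clear] — {side_panel, stretcher}
3. shelf@(-1, -2, 0) [-y clear] — {shelf, side_panel, stretcher}
4. divider@(0, -1, 0) [-z clear] — {divider, shelf, side_panel, stretcher}
5. dowel@(0, 0, 0) [+x clear] — {divider, dowel, shelf, side_panel, stretcher}
6. runner@(0, 0, 1) [-x clear] — {divider, dowel, runner, shelf, side_panel, stretcher}
7. rail@(0, -1, 1) [+x clear] — {divider, dowel, rail, runner, shelf, side_panel, stretcher}
8. foot@(0, 1, 1) [+y clear] — {divider, dowel, foot, rail, runner, shelf, side_panel, stretcher}
9. drawer_front@(1, -3, 0) [+z clear] — {divider, dowel, drawer_front, foot, rail, runner, shelf, side_panel, stretcher}
10. top@(0, -4, 0) [-x clear] — {divider, dowel, drawer_front, foot, rail, runner, shelf, side_panel, stretcher, top}

side_panel; stretcher; shelf; divider; dowel; runner; rail; foot; drawer_front; top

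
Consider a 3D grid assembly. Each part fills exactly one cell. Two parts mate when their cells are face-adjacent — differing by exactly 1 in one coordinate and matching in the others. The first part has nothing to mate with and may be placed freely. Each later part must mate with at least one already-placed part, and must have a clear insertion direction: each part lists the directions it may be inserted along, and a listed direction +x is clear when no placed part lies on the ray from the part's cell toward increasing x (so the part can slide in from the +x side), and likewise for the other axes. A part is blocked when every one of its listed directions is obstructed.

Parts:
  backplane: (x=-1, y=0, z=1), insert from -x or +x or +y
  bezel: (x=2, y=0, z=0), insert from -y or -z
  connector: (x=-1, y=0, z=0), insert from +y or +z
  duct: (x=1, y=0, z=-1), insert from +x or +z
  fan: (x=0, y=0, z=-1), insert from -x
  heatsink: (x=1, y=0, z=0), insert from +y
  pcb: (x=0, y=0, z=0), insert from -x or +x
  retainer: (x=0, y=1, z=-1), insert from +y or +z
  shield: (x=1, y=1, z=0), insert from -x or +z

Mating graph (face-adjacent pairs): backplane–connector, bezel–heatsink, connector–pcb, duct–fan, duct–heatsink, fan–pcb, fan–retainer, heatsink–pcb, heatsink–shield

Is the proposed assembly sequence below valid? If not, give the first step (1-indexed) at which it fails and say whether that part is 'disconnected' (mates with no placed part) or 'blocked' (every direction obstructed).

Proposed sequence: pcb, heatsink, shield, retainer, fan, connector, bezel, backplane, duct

1. pcb@(0, 0, 0) [-x clear] — {pcb}
2. heatsink@(1, 0, 0) [+y clear] — {heatsink, pcb}
3. shield@(1, 1, 0) [-x clear] — {heatsink, pcb, shield}
4. retainer@(0, 1, -1) — no placed neighbour ⇒ disconnected

Invalid at step 4 (disconnected)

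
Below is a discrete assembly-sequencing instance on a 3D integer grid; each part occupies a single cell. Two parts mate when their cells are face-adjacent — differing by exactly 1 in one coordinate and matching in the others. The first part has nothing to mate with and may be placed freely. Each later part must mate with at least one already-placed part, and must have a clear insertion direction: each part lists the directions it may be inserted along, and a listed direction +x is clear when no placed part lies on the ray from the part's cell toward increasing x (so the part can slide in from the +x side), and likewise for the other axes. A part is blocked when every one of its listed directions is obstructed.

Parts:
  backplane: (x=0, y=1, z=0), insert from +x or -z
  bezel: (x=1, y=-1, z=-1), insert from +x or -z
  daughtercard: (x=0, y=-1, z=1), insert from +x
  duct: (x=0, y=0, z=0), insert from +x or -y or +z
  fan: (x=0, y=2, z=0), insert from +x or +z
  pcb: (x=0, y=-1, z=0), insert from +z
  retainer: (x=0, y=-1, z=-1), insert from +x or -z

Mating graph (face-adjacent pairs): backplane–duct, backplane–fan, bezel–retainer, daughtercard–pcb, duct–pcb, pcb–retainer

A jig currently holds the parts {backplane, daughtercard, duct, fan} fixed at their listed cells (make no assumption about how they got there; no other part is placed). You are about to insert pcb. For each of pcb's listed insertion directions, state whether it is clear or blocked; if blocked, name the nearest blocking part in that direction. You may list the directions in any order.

+z: blocked by daughtercard

+z: nearest on ray is daughtercard@(0, -1, 1) ⇒ blocked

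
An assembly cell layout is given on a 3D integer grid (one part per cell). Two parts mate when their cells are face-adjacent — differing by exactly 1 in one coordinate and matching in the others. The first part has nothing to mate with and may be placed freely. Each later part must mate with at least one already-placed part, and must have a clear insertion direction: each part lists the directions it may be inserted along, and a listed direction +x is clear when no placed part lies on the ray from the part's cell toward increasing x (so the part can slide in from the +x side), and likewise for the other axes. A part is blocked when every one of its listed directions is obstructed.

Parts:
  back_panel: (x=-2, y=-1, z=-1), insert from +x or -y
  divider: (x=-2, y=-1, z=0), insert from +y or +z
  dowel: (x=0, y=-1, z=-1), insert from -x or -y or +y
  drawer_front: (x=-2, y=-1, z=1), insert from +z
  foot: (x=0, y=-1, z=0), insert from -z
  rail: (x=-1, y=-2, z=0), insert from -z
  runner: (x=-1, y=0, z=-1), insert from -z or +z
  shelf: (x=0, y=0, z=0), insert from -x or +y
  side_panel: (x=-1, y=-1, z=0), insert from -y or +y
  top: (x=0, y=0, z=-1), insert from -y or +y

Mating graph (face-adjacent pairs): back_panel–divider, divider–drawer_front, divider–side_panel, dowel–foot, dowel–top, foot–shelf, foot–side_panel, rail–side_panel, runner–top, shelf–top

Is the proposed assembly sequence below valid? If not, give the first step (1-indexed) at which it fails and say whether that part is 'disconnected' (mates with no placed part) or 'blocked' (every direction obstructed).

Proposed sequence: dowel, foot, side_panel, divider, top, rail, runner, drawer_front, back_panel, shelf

1. dowel@(0, -1, -1) [-x clear] — {dowel}
2. foot@(0, -1, 0) — -z all obstructed ⇒ blocked

Invalid at step 2 (blocked)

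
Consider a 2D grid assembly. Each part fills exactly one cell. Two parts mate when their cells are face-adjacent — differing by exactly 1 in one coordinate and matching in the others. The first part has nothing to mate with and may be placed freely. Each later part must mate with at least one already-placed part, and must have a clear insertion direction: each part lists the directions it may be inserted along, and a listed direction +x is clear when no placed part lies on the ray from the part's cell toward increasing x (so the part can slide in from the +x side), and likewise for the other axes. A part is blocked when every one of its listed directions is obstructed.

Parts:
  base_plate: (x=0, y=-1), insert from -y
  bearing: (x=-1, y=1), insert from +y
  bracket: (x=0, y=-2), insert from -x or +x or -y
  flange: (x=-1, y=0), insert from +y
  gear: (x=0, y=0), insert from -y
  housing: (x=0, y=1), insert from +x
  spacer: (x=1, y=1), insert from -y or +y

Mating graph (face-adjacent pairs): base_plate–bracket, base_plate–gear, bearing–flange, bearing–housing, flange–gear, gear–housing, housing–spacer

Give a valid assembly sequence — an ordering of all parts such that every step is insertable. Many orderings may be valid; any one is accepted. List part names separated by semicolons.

1. housing@(0, 1) [+x clear] — {housing}
2. gear@(0, 0) [-y clear] — {gear, housing}
3. flange@(-1, 0) [+y clear] — {flange, gear, housing}
4. bearing@(-1, 1) [+y clear] — {bearing, flange, gear, housing}
5. base_plate@(0, -1) [-y clear] — {base_plate, bearing, flange, gear, housing}
6. bracket@(0, -2) [-x clear] — {base_plate, bearing, bracket, flange, gear, housing}
7. spacer@(1, 1) [-y clear] — {base_plate, bearing, bracket, flange, gear, housing, spacer}

housing; gear; flange; bearing; base_plate; bracket; spacer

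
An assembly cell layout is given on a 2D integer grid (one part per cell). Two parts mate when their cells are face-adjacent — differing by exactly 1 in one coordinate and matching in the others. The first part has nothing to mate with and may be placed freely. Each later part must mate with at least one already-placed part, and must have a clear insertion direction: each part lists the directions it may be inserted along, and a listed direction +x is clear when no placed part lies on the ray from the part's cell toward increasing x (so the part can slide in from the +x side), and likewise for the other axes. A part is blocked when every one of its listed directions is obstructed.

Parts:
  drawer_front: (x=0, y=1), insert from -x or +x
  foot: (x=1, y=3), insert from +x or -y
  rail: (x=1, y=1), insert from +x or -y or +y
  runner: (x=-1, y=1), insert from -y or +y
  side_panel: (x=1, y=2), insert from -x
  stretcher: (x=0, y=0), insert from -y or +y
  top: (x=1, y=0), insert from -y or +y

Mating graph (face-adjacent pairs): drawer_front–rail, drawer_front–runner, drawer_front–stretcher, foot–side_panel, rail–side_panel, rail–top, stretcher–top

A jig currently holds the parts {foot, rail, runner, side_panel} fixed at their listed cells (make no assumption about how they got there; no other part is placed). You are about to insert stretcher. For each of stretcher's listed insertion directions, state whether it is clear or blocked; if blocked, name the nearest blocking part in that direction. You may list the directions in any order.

-y: ray from stretcher(0, 0) has no placed part ⇒ clear
+y: ray from stretcher(0, 0) has no placed part ⇒ clear

+y: clear; -y: clear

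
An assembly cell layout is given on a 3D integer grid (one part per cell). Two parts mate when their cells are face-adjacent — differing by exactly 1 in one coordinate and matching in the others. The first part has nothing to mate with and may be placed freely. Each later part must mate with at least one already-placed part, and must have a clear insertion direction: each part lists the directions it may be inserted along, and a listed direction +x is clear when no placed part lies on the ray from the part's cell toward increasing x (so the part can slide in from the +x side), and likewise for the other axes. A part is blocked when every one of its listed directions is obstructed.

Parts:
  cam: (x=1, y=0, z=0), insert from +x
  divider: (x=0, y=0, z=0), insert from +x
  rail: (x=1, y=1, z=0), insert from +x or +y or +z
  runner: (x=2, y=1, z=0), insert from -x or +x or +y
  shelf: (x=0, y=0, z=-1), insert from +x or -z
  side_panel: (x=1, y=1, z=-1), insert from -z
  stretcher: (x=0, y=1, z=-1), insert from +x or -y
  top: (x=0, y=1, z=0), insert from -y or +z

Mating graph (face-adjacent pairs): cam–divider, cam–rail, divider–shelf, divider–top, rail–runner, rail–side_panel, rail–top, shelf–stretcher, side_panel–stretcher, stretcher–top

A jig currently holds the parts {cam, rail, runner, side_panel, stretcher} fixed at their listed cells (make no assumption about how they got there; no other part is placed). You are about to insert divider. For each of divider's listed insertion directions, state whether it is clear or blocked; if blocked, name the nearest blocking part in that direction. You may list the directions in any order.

+x: nearest on ray is cam@(1, 0, 0) ⇒ blocked

+x: blocked by cam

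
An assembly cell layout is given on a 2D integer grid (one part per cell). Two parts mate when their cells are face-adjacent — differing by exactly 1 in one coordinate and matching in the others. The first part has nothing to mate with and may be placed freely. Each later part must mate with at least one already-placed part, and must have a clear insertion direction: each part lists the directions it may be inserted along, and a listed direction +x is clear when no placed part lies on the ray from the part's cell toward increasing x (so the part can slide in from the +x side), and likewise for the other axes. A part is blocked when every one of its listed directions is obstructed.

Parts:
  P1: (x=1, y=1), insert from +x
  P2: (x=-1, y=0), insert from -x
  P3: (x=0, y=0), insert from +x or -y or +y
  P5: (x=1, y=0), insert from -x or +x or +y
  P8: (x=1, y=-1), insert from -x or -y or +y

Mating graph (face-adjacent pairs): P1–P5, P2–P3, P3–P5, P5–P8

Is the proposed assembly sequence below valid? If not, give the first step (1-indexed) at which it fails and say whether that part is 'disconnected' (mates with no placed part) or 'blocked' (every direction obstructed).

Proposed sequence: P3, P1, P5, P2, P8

Invalid at step 2 (disconnected)

1. P3@(0, 0) [+x clear] — {P3}
2. P1@(1, 1) — no placed neighbour ⇒ disconnected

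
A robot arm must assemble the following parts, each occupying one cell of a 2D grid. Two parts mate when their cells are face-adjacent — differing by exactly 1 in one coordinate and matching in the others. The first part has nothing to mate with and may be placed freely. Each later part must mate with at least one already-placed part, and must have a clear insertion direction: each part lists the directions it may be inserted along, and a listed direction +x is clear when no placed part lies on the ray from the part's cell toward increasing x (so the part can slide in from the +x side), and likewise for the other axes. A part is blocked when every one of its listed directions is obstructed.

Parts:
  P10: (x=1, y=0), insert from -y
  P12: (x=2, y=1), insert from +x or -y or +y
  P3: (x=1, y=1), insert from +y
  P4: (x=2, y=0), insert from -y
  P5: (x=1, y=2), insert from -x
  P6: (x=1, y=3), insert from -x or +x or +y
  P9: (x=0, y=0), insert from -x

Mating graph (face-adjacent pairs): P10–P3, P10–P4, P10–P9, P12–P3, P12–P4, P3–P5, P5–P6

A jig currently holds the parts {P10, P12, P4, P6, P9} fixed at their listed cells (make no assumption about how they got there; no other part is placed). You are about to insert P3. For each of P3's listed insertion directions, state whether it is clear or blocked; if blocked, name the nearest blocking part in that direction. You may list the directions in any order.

+y: nearest on ray is P6@(1, 3) ⇒ blocked

+y: blocked by P6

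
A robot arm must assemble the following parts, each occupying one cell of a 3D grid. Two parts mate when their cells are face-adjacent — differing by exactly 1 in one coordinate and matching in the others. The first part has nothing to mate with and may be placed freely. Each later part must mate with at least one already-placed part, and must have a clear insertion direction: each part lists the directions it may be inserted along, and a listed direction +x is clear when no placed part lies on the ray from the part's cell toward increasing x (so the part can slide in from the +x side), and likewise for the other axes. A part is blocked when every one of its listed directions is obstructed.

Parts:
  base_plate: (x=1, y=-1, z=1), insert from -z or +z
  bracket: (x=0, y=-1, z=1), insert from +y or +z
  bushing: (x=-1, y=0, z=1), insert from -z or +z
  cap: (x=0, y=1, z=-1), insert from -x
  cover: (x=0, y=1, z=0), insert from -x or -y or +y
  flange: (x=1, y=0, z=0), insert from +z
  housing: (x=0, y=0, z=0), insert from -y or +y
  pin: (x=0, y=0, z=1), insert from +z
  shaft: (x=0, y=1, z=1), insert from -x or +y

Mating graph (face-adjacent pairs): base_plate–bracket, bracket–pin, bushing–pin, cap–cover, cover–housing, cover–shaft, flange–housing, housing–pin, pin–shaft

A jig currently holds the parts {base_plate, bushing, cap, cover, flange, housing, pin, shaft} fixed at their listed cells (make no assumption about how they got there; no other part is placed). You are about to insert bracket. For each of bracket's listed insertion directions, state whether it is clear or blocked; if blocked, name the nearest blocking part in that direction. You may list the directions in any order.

+y: blocked by pin; +z: clear

+y: nearest on ray is pin@(0, 0, 1) ⇒ blocked
+z: ray from bracket(0, -1, 1) has no placed part ⇒ clear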